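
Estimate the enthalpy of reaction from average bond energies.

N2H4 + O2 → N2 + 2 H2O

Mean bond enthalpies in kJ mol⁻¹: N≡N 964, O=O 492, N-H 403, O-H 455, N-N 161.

Bonds broken (reactants):
  N-H: 4 × 403 = 1612
  N-N: 1 × 161 = 161
  O=O: 1 × 492 = 492
  Σ(broken) = 2265 kJ
Bonds formed (products):
  N≡N: 1 × 964 = 964
  O-H: 4 × 455 = 1820
  Σ(formed) = 2784 kJ
ΔH = Σ(broken) − Σ(formed) = 2265 − 2784 = −519 kJ

ΔH ≈ −519 kJ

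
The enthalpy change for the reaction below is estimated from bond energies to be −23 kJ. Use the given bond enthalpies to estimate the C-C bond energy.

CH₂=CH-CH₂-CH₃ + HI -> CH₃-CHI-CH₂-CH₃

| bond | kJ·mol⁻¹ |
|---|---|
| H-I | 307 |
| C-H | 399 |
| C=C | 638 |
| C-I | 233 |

Let D be the C-C bond energy.
Σ(broken) = 2×D + 8×399 + 1×638 + 1×307 = 4137 + 2D
Σ(formed) = 3×D + 9×399 + 1×233 = 3824 + 3D
ΔH = Σ(broken) − Σ(formed) = (4137 + 2D) − (3824 + 3D) = +313 − D
Setting this equal to −23 kJ gives D = 336 kJ/mol.

D(C-C) ≈ 336 kJ/mol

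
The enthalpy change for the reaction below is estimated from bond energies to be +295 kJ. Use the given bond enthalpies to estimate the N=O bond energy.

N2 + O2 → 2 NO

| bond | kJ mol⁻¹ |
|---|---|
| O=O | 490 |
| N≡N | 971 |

Let D be the N=O bond energy.
Σ(broken) = 1×971 + 1×490 = 1461
Σ(formed) = 2×D = 2D
ΔH = Σ(broken) − Σ(formed) = (1461) − (2D) = +1461 − 2D
Setting this equal to +295 kJ gives 2D = 1166, so D = 583 kJ/mol.

D(N=O) ≈ 583 kJ/mol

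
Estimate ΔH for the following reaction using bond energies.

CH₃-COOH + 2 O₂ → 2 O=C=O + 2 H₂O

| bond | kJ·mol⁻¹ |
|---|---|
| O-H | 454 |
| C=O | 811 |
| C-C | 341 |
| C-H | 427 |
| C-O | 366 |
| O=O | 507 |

Bonds broken (reactants):
  C-C: 1 × 341 = 341
  C-H: 3 × 427 = 1281
  C-O: 1 × 366 = 366
  C=O: 1 × 811 = 811
  O-H: 1 × 454 = 454
  O=O: 2 × 507 = 1014
  Σ(broken) = 4267 kJ
Bonds formed (products):
  C=O: 4 × 811 = 3244
  O-H: 4 × 454 = 1816
  Σ(formed) = 5060 kJ
ΔH = Σ(broken) − Σ(formed) = 4267 − 5060 = −793 kJ

ΔH ≈ −793 kJ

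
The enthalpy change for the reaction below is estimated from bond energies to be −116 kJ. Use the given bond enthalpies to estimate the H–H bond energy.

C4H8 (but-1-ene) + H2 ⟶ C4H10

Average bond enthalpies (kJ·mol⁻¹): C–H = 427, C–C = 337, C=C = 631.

D(H–H) ≈ 444 kJ/mol

Let D be the H–H bond energy.
Σ(broken) = 2×337 + 8×427 + 1×631 + 1×D = 4721 + D
Σ(formed) = 3×337 + 10×427 = 5281
ΔH = Σ(broken) − Σ(formed) = (4721 + D) − (5281) = −560 + D
Setting this equal to −116 kJ gives D = 444 kJ/mol.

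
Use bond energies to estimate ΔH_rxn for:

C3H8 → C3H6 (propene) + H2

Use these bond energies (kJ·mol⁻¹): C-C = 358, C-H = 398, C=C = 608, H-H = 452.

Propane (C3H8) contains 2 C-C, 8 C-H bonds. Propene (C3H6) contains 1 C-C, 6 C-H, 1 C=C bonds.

Bonds broken (reactants):
  C-C: 2 × 358 = 716
  C-H: 8 × 398 = 3184
  Σ(broken) = 3900 kJ
Bonds formed (products):
  C-C: 1 × 358 = 358
  C-H: 6 × 398 = 2388
  C=C: 1 × 608 = 608
  H-H: 1 × 452 = 452
  Σ(formed) = 3806 kJ
ΔH = Σ(broken) − Σ(formed) = 3900 − 3806 = +94 kJ

ΔH ≈ +94 kJ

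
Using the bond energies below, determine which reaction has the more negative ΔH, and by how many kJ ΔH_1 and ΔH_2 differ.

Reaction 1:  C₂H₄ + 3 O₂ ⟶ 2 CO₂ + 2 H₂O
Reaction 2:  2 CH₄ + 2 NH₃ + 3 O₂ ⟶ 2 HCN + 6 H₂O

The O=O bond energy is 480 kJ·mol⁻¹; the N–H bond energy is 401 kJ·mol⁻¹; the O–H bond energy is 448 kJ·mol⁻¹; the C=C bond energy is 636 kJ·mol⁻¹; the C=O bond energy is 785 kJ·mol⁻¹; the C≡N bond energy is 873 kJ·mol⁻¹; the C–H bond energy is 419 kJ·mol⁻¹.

Reaction 1, by 418 kJ

Reaction 1:
  Bonds broken (reactants):
    C–H: 4 × 419 = 1676
    C=C: 1 × 636 = 636
    O=O: 3 × 480 = 1440
    Σ(broken) = 3752 kJ
  Bonds formed (products):
    C=O: 4 × 785 = 3140
    O–H: 4 × 448 = 1792
    Σ(formed) = 4932 kJ
  ΔH_1 = 3752 − 4932 = −1180 kJ
Reaction 2:
  Bonds broken (reactants):
    C–H: 8 × 419 = 3352
    N–H: 6 × 401 = 2406
    O=O: 3 × 480 = 1440
    Σ(broken) = 7198 kJ
  Bonds formed (products):
    C≡N: 2 × 873 = 1746
    C–H: 2 × 419 = 838
    O–H: 12 × 448 = 5376
    Σ(formed) = 7960 kJ
  ΔH_2 = 7198 − 7960 = −762 kJ
ΔH_1 − ΔH_2 = −418 kJ, so reaction 1 has the more negative ΔH; |ΔH_1 − ΔH_2| = 418 kJ.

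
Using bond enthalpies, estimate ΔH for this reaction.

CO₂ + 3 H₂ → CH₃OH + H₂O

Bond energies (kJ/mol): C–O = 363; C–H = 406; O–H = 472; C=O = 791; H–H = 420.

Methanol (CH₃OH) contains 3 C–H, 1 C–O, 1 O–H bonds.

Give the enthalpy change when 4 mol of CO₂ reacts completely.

ΔH = −620 kJ

Bonds broken (reactants):
  C=O: 2 × 791 = 1582
  H–H: 3 × 420 = 1260
  Σ(broken) = 2842 kJ
Bonds formed (products):
  C–H: 3 × 406 = 1218
  C–O: 1 × 363 = 363
  O–H: 3 × 472 = 1416
  Σ(formed) = 2997 kJ
ΔH = Σ(broken) − Σ(formed) = 2842 − 2997 = −155 kJ
For 4× the reaction as written: 4 × (−155) = −620 kJ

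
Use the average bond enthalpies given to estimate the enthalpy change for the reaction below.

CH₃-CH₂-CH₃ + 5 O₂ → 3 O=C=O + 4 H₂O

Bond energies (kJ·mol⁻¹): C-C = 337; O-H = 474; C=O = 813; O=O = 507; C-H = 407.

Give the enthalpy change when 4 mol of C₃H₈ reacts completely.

ΔH = −8820 kJ

Bonds broken (reactants):
  C-C: 2 × 337 = 674
  C-H: 8 × 407 = 3256
  O=O: 5 × 507 = 2535
  Σ(broken) = 6465 kJ
Bonds formed (products):
  C=O: 6 × 813 = 4878
  O-H: 8 × 474 = 3792
  Σ(formed) = 8670 kJ
ΔH = Σ(broken) − Σ(formed) = 6465 − 8670 = −2205 kJ
For 4× the reaction as written: 4 × (−2205) = −8820 kJ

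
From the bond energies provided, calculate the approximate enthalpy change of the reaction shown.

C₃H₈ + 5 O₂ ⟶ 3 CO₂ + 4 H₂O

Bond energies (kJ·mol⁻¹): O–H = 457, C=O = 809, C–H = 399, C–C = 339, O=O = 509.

Bonds broken (reactants):
  C–C: 2 × 339 = 678
  C–H: 8 × 399 = 3192
  O=O: 5 × 509 = 2545
  Σ(broken) = 6415 kJ
Bonds formed (products):
  C=O: 6 × 809 = 4854
  O–H: 8 × 457 = 3656
  Σ(formed) = 8510 kJ
ΔH = Σ(broken) − Σ(formed) = 6415 − 8510 = −2095 kJ

ΔH ≈ −2095 kJ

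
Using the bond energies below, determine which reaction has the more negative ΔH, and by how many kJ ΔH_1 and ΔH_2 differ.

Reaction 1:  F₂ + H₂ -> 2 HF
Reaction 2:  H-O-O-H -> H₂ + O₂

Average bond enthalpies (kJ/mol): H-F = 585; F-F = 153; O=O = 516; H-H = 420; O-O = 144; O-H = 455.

Reaction 1:
  Bonds broken (reactants):
    F-F: 1 × 153 = 153
    H-H: 1 × 420 = 420
    Σ(broken) = 573 kJ
  Bonds formed (products):
    H-F: 2 × 585 = 1170
    Σ(formed) = 1170 kJ
  ΔH_1 = 573 − 1170 = −597 kJ
Reaction 2:
  Bonds broken (reactants):
    O-H: 2 × 455 = 910
    O-O: 1 × 144 = 144
    Σ(broken) = 1054 kJ
  Bonds formed (products):
    H-H: 1 × 420 = 420
    O=O: 1 × 516 = 516
    Σ(formed) = 936 kJ
  ΔH_2 = 1054 − 936 = +118 kJ
ΔH_1 − ΔH_2 = −715 kJ, so reaction 1 has the more negative ΔH; |ΔH_1 − ΔH_2| = 715 kJ.

Reaction 1, by 715 kJ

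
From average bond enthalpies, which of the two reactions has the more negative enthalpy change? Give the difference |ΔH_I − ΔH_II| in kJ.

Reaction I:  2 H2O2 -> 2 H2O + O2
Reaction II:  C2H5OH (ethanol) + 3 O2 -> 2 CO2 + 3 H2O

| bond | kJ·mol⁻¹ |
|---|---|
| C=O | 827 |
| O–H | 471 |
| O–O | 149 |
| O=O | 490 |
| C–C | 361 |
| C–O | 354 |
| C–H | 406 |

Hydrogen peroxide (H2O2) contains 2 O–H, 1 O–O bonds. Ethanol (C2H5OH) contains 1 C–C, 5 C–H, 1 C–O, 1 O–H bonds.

Reaction I:
  Bonds broken (reactants):
    O–H: 4 × 471 = 1884
    O–O: 2 × 149 = 298
    Σ(broken) = 2182 kJ
  Bonds formed (products):
    O–H: 4 × 471 = 1884
    O=O: 1 × 490 = 490
    Σ(formed) = 2374 kJ
  ΔH_I = 2182 − 2374 = −192 kJ
Reaction II:
  Bonds broken (reactants):
    C–C: 1 × 361 = 361
    C–H: 5 × 406 = 2030
    C–O: 1 × 354 = 354
    O–H: 1 × 471 = 471
    O=O: 3 × 490 = 1470
    Σ(broken) = 4686 kJ
  Bonds formed (products):
    C=O: 4 × 827 = 3308
    O–H: 6 × 471 = 2826
    Σ(formed) = 6134 kJ
  ΔH_II = 4686 − 6134 = −1448 kJ
ΔH_I − ΔH_II = +1256 kJ, so reaction II has the more negative ΔH; |ΔH_I − ΔH_II| = 1256 kJ.

Reaction II, by 1256 kJ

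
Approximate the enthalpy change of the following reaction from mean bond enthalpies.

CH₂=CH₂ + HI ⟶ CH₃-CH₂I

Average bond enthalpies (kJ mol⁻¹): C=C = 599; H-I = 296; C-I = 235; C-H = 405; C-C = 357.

ΔH ≈ −102 kJ

Bonds broken (reactants):
  C-H: 4 × 405 = 1620
  C=C: 1 × 599 = 599
  H-I: 1 × 296 = 296
  Σ(broken) = 2515 kJ
Bonds formed (products):
  C-C: 1 × 357 = 357
  C-H: 5 × 405 = 2025
  C-I: 1 × 235 = 235
  Σ(formed) = 2617 kJ
ΔH = Σ(broken) − Σ(formed) = 2515 − 2617 = −102 kJ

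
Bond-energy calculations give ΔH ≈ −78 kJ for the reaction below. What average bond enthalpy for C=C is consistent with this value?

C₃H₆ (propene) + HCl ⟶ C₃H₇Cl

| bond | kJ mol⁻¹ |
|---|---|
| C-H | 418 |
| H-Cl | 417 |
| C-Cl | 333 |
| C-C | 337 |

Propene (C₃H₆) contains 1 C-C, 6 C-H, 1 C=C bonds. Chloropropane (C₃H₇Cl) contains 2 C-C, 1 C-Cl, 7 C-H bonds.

D(C=C) ≈ 593 kJ/mol

Let D be the C=C bond energy.
Σ(broken) = 1×337 + 6×418 + 1×D + 1×417 = 3262 + D
Σ(formed) = 2×337 + 1×333 + 7×418 = 3933
ΔH = Σ(broken) − Σ(formed) = (3262 + D) − (3933) = −671 + D
Setting this equal to −78 kJ gives D = 593 kJ/mol.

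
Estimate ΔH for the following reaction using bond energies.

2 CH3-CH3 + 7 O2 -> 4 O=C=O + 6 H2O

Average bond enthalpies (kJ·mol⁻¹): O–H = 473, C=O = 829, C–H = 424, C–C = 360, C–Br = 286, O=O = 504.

Bonds broken (reactants):
  C–C: 2 × 360 = 720
  C–H: 12 × 424 = 5088
  O=O: 7 × 504 = 3528
  Σ(broken) = 9336 kJ
Bonds formed (products):
  C=O: 8 × 829 = 6632
  O–H: 12 × 473 = 5676
  Σ(formed) = 12308 kJ
ΔH = Σ(broken) − Σ(formed) = 9336 − 12308 = −2972 kJ

ΔH ≈ −2972 kJ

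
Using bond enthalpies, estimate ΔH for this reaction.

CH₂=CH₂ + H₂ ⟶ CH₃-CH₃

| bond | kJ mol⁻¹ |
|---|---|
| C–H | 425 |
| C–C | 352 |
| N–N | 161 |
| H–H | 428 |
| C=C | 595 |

Bonds broken (reactants):
  C–H: 4 × 425 = 1700
  C=C: 1 × 595 = 595
  H–H: 1 × 428 = 428
  Σ(broken) = 2723 kJ
Bonds formed (products):
  C–C: 1 × 352 = 352
  C–H: 6 × 425 = 2550
  Σ(formed) = 2902 kJ
ΔH = Σ(broken) − Σ(formed) = 2723 − 2902 = −179 kJ

ΔH ≈ −179 kJ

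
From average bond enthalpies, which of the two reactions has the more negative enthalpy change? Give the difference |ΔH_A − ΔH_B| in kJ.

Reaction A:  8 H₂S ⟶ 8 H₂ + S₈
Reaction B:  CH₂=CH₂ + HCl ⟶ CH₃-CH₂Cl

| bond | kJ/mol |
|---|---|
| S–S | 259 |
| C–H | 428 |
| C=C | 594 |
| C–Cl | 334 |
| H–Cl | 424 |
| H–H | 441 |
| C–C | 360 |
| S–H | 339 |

Reaction A:
  Bonds broken (reactants):
    S–H: 16 × 339 = 5424
    Σ(broken) = 5424 kJ
  Bonds formed (products):
    H–H: 8 × 441 = 3528
    S–S: 8 × 259 = 2072
    Σ(formed) = 5600 kJ
  ΔH_A = 5424 − 5600 = −176 kJ
Reaction B:
  Bonds broken (reactants):
    C–H: 4 × 428 = 1712
    C=C: 1 × 594 = 594
    H–Cl: 1 × 424 = 424
    Σ(broken) = 2730 kJ
  Bonds formed (products):
    C–C: 1 × 360 = 360
    C–Cl: 1 × 334 = 334
    C–H: 5 × 428 = 2140
    Σ(formed) = 2834 kJ
  ΔH_B = 2730 − 2834 = −104 kJ
ΔH_A − ΔH_B = −72 kJ, so reaction A has the more negative ΔH; |ΔH_A − ΔH_B| = 72 kJ.

Reaction A, by 72 kJ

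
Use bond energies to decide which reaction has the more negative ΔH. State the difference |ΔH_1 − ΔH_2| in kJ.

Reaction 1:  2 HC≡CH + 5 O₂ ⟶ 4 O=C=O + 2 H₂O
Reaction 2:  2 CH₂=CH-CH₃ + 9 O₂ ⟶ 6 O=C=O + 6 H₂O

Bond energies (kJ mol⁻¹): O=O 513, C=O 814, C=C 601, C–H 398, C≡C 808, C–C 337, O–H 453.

Reaction 1:
  Bonds broken (reactants):
    C≡C: 2 × 808 = 1616
    C–H: 4 × 398 = 1592
    O=O: 5 × 513 = 2565
    Σ(broken) = 5773 kJ
  Bonds formed (products):
    C=O: 8 × 814 = 6512
    O–H: 4 × 453 = 1812
    Σ(formed) = 8324 kJ
  ΔH_1 = 5773 − 8324 = −2551 kJ
Reaction 2:
  Bonds broken (reactants):
    C–C: 2 × 337 = 674
    C–H: 12 × 398 = 4776
    C=C: 2 × 601 = 1202
    O=O: 9 × 513 = 4617
    Σ(broken) = 11269 kJ
  Bonds formed (products):
    C=O: 12 × 814 = 9768
    O–H: 12 × 453 = 5436
    Σ(formed) = 15204 kJ
  ΔH_2 = 11269 − 15204 = −3935 kJ
ΔH_1 − ΔH_2 = +1384 kJ, so reaction 2 has the more negative ΔH; |ΔH_1 − ΔH_2| = 1384 kJ.

Reaction 2, by 1384 kJ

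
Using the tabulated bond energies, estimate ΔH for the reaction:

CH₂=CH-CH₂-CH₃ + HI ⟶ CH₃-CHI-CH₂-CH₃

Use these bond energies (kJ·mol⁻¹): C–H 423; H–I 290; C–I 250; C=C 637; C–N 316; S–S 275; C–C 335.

Bonds broken (reactants):
  C–C: 2 × 335 = 670
  C–H: 8 × 423 = 3384
  C=C: 1 × 637 = 637
  H–I: 1 × 290 = 290
  Σ(broken) = 4981 kJ
Bonds formed (products):
  C–C: 3 × 335 = 1005
  C–H: 9 × 423 = 3807
  C–I: 1 × 250 = 250
  Σ(formed) = 5062 kJ
ΔH = Σ(broken) − Σ(formed) = 4981 − 5062 = −81 kJ

ΔH ≈ −81 kJ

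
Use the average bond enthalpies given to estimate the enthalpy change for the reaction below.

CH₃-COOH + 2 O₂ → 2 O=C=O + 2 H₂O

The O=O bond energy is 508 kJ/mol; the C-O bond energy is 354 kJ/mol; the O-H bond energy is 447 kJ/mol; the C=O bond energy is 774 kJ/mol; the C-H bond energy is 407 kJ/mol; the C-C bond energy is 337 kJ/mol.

ΔH ≈ −735 kJ

Bonds broken (reactants):
  C-C: 1 × 337 = 337
  C-H: 3 × 407 = 1221
  C-O: 1 × 354 = 354
  C=O: 1 × 774 = 774
  O-H: 1 × 447 = 447
  O=O: 2 × 508 = 1016
  Σ(broken) = 4149 kJ
Bonds formed (products):
  C=O: 4 × 774 = 3096
  O-H: 4 × 447 = 1788
  Σ(formed) = 4884 kJ
ΔH = Σ(broken) − Σ(formed) = 4149 − 4884 = −735 kJ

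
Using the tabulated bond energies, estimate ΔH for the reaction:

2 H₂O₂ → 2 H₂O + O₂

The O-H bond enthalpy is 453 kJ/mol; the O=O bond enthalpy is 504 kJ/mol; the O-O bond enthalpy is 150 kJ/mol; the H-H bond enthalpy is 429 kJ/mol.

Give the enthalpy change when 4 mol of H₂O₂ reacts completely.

Bonds broken (reactants):
  O-H: 4 × 453 = 1812
  O-O: 2 × 150 = 300
  Σ(broken) = 2112 kJ
Bonds formed (products):
  O-H: 4 × 453 = 1812
  O=O: 1 × 504 = 504
  Σ(formed) = 2316 kJ
ΔH = Σ(broken) − Σ(formed) = 2112 − 2316 = −204 kJ
For 2× the reaction as written: 2 × (−204) = −408 kJ

ΔH = −408 kJ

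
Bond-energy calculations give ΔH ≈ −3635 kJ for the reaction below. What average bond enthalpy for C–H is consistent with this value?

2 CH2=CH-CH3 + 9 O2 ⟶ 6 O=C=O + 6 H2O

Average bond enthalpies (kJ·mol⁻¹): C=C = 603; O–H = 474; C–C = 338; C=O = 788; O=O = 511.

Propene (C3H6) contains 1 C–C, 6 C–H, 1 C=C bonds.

Let D be the C–H bond energy.
Σ(broken) = 2×338 + 12×D + 2×603 + 9×511 = 6481 + 12D
Σ(formed) = 12×788 + 12×474 = 15144
ΔH = Σ(broken) − Σ(formed) = (6481 + 12D) − (15144) = −8663 + 12D
Setting this equal to −3635 kJ gives 12D = 5028, so D = 419 kJ/mol.

D(C–H) ≈ 419 kJ/mol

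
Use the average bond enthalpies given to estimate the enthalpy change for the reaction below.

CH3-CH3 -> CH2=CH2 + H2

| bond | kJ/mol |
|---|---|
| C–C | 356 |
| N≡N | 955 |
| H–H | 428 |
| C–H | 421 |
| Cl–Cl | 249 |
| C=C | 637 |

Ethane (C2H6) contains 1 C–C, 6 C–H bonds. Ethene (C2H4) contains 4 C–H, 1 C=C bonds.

Bonds broken (reactants):
  C–C: 1 × 356 = 356
  C–H: 6 × 421 = 2526
  Σ(broken) = 2882 kJ
Bonds formed (products):
  C–H: 4 × 421 = 1684
  C=C: 1 × 637 = 637
  H–H: 1 × 428 = 428
  Σ(formed) = 2749 kJ
ΔH = Σ(broken) − Σ(formed) = 2882 − 2749 = +133 kJ

ΔH ≈ +133 kJ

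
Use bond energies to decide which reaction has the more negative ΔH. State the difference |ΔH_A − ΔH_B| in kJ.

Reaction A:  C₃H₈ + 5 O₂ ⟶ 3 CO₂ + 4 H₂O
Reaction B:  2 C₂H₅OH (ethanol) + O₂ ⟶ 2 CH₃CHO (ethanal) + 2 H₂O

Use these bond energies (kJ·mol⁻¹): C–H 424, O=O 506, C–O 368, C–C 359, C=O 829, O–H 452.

Reaction A:
  Bonds broken (reactants):
    C–C: 2 × 359 = 718
    C–H: 8 × 424 = 3392
    O=O: 5 × 506 = 2530
    Σ(broken) = 6640 kJ
  Bonds formed (products):
    C=O: 6 × 829 = 4974
    O–H: 8 × 452 = 3616
    Σ(formed) = 8590 kJ
  ΔH_A = 6640 − 8590 = −1950 kJ
Reaction B:
  Bonds broken (reactants):
    C–C: 2 × 359 = 718
    C–H: 10 × 424 = 4240
    C–O: 2 × 368 = 736
    O–H: 2 × 452 = 904
    O=O: 1 × 506 = 506
    Σ(broken) = 7104 kJ
  Bonds formed (products):
    C–C: 2 × 359 = 718
    C–H: 8 × 424 = 3392
    C=O: 2 × 829 = 1658
    O–H: 4 × 452 = 1808
    Σ(formed) = 7576 kJ
  ΔH_B = 7104 − 7576 = −472 kJ
ΔH_A − ΔH_B = −1478 kJ, so reaction A has the more negative ΔH; |ΔH_A − ΔH_B| = 1478 kJ.

Reaction A, by 1478 kJ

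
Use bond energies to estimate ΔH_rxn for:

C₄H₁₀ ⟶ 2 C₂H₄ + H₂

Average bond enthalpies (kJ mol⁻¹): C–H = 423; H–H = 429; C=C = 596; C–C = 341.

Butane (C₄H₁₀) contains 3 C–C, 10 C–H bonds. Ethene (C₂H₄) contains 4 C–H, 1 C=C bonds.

Bonds broken (reactants):
  C–C: 3 × 341 = 1023
  C–H: 10 × 423 = 4230
  Σ(broken) = 5253 kJ
Bonds formed (products):
  C–H: 8 × 423 = 3384
  C=C: 2 × 596 = 1192
  H–H: 1 × 429 = 429
  Σ(formed) = 5005 kJ
ΔH = Σ(broken) − Σ(formed) = 5253 − 5005 = +248 kJ

ΔH ≈ +248 kJ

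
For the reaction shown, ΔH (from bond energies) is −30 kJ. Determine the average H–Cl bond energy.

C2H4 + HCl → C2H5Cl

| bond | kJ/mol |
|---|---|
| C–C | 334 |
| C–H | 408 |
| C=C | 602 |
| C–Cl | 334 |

D(H–Cl) ≈ 444 kJ/mol

Let D be the H–Cl bond energy.
Σ(broken) = 4×408 + 1×602 + 1×D = 2234 + D
Σ(formed) = 1×334 + 1×334 + 5×408 = 2708
ΔH = Σ(broken) − Σ(formed) = (2234 + D) − (2708) = −474 + D
Setting this equal to −30 kJ gives D = 444 kJ/mol.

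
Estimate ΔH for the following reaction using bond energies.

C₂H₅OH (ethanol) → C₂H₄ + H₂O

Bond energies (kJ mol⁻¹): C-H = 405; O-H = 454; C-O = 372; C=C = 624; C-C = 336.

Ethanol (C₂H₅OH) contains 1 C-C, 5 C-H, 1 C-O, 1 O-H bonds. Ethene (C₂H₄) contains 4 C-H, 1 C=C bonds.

ΔH ≈ +35 kJ

Bonds broken (reactants):
  C-C: 1 × 336 = 336
  C-H: 5 × 405 = 2025
  C-O: 1 × 372 = 372
  O-H: 1 × 454 = 454
  Σ(broken) = 3187 kJ
Bonds formed (products):
  C-H: 4 × 405 = 1620
  C=C: 1 × 624 = 624
  O-H: 2 × 454 = 908
  Σ(formed) = 3152 kJ
ΔH = Σ(broken) − Σ(formed) = 3187 − 3152 = +35 kJ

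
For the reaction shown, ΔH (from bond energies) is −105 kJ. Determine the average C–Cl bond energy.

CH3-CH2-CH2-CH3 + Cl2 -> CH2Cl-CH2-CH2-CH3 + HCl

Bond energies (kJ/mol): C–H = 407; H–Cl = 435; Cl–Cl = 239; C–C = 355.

D(C–Cl) ≈ 316 kJ/mol

Let D be the C–Cl bond energy.
Σ(broken) = 3×355 + 10×407 + 1×239 = 5374
Σ(formed) = 3×355 + 1×D + 9×407 + 1×435 = 5163 + D
ΔH = Σ(broken) − Σ(formed) = (5374) − (5163 + D) = +211 − D
Setting this equal to −105 kJ gives D = 316 kJ/mol.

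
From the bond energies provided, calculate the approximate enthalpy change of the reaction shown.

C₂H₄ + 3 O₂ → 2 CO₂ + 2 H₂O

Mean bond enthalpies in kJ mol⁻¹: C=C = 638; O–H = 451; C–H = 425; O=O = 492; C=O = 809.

Bonds broken (reactants):
  C–H: 4 × 425 = 1700
  C=C: 1 × 638 = 638
  O=O: 3 × 492 = 1476
  Σ(broken) = 3814 kJ
Bonds formed (products):
  C=O: 4 × 809 = 3236
  O–H: 4 × 451 = 1804
  Σ(formed) = 5040 kJ
ΔH = Σ(broken) − Σ(formed) = 3814 − 5040 = −1226 kJ

ΔH ≈ −1226 kJ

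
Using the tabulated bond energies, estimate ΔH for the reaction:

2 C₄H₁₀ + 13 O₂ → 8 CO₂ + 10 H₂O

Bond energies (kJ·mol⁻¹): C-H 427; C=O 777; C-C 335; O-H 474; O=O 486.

Bonds broken (reactants):
  C-C: 6 × 335 = 2010
  C-H: 20 × 427 = 8540
  O=O: 13 × 486 = 6318
  Σ(broken) = 16868 kJ
Bonds formed (products):
  C=O: 16 × 777 = 12432
  O-H: 20 × 474 = 9480
  Σ(formed) = 21912 kJ
ΔH = Σ(broken) − Σ(formed) = 16868 − 21912 = −5044 kJ

ΔH ≈ −5044 kJ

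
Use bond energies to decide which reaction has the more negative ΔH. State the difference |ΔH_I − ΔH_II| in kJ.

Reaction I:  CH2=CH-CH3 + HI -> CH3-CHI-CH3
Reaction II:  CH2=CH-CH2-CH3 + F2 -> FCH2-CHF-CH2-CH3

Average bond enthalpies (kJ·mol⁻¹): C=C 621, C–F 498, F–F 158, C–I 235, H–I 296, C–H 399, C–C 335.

Reaction II, by 500 kJ

Reaction I:
  Bonds broken (reactants):
    C–C: 1 × 335 = 335
    C–H: 6 × 399 = 2394
    C=C: 1 × 621 = 621
    H–I: 1 × 296 = 296
    Σ(broken) = 3646 kJ
  Bonds formed (products):
    C–C: 2 × 335 = 670
    C–H: 7 × 399 = 2793
    C–I: 1 × 235 = 235
    Σ(formed) = 3698 kJ
  ΔH_I = 3646 − 3698 = −52 kJ
Reaction II:
  Bonds broken (reactants):
    C–C: 2 × 335 = 670
    C–H: 8 × 399 = 3192
    C=C: 1 × 621 = 621
    F–F: 1 × 158 = 158
    Σ(broken) = 4641 kJ
  Bonds formed (products):
    C–C: 3 × 335 = 1005
    C–F: 2 × 498 = 996
    C–H: 8 × 399 = 3192
    Σ(formed) = 5193 kJ
  ΔH_II = 4641 − 5193 = −552 kJ
ΔH_I − ΔH_II = +500 kJ, so reaction II has the more negative ΔH; |ΔH_I − ΔH_II| = 500 kJ.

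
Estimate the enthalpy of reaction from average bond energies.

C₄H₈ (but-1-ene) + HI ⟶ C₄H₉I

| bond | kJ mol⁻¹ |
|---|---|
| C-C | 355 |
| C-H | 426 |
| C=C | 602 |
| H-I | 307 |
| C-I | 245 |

Bonds broken (reactants):
  C-C: 2 × 355 = 710
  C-H: 8 × 426 = 3408
  C=C: 1 × 602 = 602
  H-I: 1 × 307 = 307
  Σ(broken) = 5027 kJ
Bonds formed (products):
  C-C: 3 × 355 = 1065
  C-H: 9 × 426 = 3834
  C-I: 1 × 245 = 245
  Σ(formed) = 5144 kJ
ΔH = Σ(broken) − Σ(formed) = 5027 − 5144 = −117 kJ

ΔH ≈ −117 kJ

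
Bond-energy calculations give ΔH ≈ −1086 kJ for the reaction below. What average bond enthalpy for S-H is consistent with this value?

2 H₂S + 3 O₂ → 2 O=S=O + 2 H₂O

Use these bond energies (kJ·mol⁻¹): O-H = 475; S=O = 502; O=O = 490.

D(S-H) ≈ 338 kJ/mol

Let D be the S-H bond energy.
Σ(broken) = 3×490 + 4×D = 1470 + 4D
Σ(formed) = 4×475 + 4×502 = 3908
ΔH = Σ(broken) − Σ(formed) = (1470 + 4D) − (3908) = −2438 + 4D
Setting this equal to −1086 kJ gives 4D = 1352, so D = 338 kJ/mol.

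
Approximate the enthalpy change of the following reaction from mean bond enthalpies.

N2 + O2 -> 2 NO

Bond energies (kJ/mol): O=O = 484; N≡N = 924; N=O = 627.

Bonds broken (reactants):
  N≡N: 1 × 924 = 924
  O=O: 1 × 484 = 484
  Σ(broken) = 1408 kJ
Bonds formed (products):
  N=O: 2 × 627 = 1254
  Σ(formed) = 1254 kJ
ΔH = Σ(broken) − Σ(formed) = 1408 − 1254 = +154 kJ

ΔH ≈ +154 kJ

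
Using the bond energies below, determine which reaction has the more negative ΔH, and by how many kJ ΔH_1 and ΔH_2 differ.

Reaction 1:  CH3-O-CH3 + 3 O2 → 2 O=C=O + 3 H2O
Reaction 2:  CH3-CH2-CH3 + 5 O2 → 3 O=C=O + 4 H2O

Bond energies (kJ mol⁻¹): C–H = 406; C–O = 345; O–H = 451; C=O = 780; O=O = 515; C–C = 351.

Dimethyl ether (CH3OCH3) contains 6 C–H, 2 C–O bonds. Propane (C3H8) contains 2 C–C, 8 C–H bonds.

Reaction 2, by 608 kJ

Reaction 1:
  Bonds broken (reactants):
    C–H: 6 × 406 = 2436
    C–O: 2 × 345 = 690
    O=O: 3 × 515 = 1545
    Σ(broken) = 4671 kJ
  Bonds formed (products):
    C=O: 4 × 780 = 3120
    O–H: 6 × 451 = 2706
    Σ(formed) = 5826 kJ
  ΔH_1 = 4671 − 5826 = −1155 kJ
Reaction 2:
  Bonds broken (reactants):
    C–C: 2 × 351 = 702
    C–H: 8 × 406 = 3248
    O=O: 5 × 515 = 2575
    Σ(broken) = 6525 kJ
  Bonds formed (products):
    C=O: 6 × 780 = 4680
    O–H: 8 × 451 = 3608
    Σ(formed) = 8288 kJ
  ΔH_2 = 6525 − 8288 = −1763 kJ
ΔH_1 − ΔH_2 = +608 kJ, so reaction 2 has the more negative ΔH; |ΔH_1 − ΔH_2| = 608 kJ.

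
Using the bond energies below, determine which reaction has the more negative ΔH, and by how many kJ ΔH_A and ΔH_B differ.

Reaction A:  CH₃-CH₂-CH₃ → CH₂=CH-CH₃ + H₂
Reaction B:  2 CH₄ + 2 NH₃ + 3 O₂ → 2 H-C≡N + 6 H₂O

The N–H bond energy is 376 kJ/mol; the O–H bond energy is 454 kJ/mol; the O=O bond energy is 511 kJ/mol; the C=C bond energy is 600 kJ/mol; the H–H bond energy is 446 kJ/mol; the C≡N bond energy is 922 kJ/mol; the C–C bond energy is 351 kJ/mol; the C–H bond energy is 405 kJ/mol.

Reaction A:
  Bonds broken (reactants):
    C–C: 2 × 351 = 702
    C–H: 8 × 405 = 3240
    Σ(broken) = 3942 kJ
  Bonds formed (products):
    C–C: 1 × 351 = 351
    C–H: 6 × 405 = 2430
    C=C: 1 × 600 = 600
    H–H: 1 × 446 = 446
    Σ(formed) = 3827 kJ
  ΔH_A = 3942 − 3827 = +115 kJ
Reaction B:
  Bonds broken (reactants):
    C–H: 8 × 405 = 3240
    N–H: 6 × 376 = 2256
    O=O: 3 × 511 = 1533
    Σ(broken) = 7029 kJ
  Bonds formed (products):
    C≡N: 2 × 922 = 1844
    C–H: 2 × 405 = 810
    O–H: 12 × 454 = 5448
    Σ(formed) = 8102 kJ
  ΔH_B = 7029 − 8102 = −1073 kJ
ΔH_A − ΔH_B = +1188 kJ, so reaction B has the more negative ΔH; |ΔH_A − ΔH_B| = 1188 kJ.

Reaction B, by 1188 kJ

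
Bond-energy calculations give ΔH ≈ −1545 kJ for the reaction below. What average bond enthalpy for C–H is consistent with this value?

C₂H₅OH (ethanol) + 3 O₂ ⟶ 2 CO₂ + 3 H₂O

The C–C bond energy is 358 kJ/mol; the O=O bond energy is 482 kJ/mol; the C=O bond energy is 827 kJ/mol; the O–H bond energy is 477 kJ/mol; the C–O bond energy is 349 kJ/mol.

Let D be the C–H bond energy.
Σ(broken) = 1×358 + 5×D + 1×349 + 1×477 + 3×482 = 2630 + 5D
Σ(formed) = 4×827 + 6×477 = 6170
ΔH = Σ(broken) − Σ(formed) = (2630 + 5D) − (6170) = −3540 + 5D
Setting this equal to −1545 kJ gives 5D = 1995, so D = 399 kJ/mol.

D(C–H) ≈ 399 kJ/mol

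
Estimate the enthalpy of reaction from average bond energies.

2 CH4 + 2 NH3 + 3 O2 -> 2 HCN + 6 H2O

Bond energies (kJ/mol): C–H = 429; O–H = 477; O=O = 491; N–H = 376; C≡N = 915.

ΔH ≈ −1251 kJ

Bonds broken (reactants):
  C–H: 8 × 429 = 3432
  N–H: 6 × 376 = 2256
  O=O: 3 × 491 = 1473
  Σ(broken) = 7161 kJ
Bonds formed (products):
  C≡N: 2 × 915 = 1830
  C–H: 2 × 429 = 858
  O–H: 12 × 477 = 5724
  Σ(formed) = 8412 kJ
ΔH = Σ(broken) − Σ(formed) = 7161 − 8412 = −1251 kJ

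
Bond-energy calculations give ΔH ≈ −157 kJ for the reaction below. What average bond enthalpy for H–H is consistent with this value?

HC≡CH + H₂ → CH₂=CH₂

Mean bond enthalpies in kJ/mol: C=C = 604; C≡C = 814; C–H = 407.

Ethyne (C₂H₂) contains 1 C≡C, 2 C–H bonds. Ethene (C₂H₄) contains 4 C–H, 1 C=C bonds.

Let D be the H–H bond energy.
Σ(broken) = 1×814 + 2×407 + 1×D = 1628 + D
Σ(formed) = 4×407 + 1×604 = 2232
ΔH = Σ(broken) − Σ(formed) = (1628 + D) − (2232) = −604 + D
Setting this equal to −157 kJ gives D = 447 kJ/mol.

D(H–H) ≈ 447 kJ/mol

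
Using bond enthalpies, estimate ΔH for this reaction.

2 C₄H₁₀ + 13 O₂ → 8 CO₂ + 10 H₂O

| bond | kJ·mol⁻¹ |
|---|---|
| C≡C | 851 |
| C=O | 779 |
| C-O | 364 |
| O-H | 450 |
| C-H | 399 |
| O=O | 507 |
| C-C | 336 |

Bonds broken (reactants):
  C-C: 6 × 336 = 2016
  C-H: 20 × 399 = 7980
  O=O: 13 × 507 = 6591
  Σ(broken) = 16587 kJ
Bonds formed (products):
  C=O: 16 × 779 = 12464
  O-H: 20 × 450 = 9000
  Σ(formed) = 21464 kJ
ΔH = Σ(broken) − Σ(formed) = 16587 − 21464 = −4877 kJ

ΔH ≈ −4877 kJ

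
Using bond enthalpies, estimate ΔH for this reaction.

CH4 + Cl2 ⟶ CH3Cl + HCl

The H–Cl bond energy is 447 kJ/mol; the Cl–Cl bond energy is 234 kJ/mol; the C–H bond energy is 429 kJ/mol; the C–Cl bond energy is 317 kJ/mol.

ΔH ≈ −101 kJ

Bonds broken (reactants):
  C–H: 4 × 429 = 1716
  Cl–Cl: 1 × 234 = 234
  Σ(broken) = 1950 kJ
Bonds formed (products):
  C–Cl: 1 × 317 = 317
  C–H: 3 × 429 = 1287
  H–Cl: 1 × 447 = 447
  Σ(formed) = 2051 kJ
ΔH = Σ(broken) − Σ(formed) = 1950 − 2051 = −101 kJ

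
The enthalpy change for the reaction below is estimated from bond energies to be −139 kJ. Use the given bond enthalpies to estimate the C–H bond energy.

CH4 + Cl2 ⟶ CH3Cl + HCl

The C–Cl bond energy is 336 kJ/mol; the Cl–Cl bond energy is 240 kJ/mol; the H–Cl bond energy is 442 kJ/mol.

Let D be the C–H bond energy.
Σ(broken) = 4×D + 1×240 = 240 + 4D
Σ(formed) = 1×336 + 3×D + 1×442 = 778 + 3D
ΔH = Σ(broken) − Σ(formed) = (240 + 4D) − (778 + 3D) = −538 + D
Setting this equal to −139 kJ gives D = 399 kJ/mol.

D(C–H) ≈ 399 kJ/mol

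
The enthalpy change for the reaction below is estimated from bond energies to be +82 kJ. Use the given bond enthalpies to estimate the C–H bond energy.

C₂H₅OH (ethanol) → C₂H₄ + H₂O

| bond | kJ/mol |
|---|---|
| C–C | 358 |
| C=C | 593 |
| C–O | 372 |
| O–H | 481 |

Let D be the C–H bond energy.
Σ(broken) = 1×358 + 5×D + 1×372 + 1×481 = 1211 + 5D
Σ(formed) = 4×D + 1×593 + 2×481 = 1555 + 4D
ΔH = Σ(broken) − Σ(formed) = (1211 + 5D) − (1555 + 4D) = −344 + D
Setting this equal to +82 kJ gives D = 426 kJ/mol.

D(C–H) ≈ 426 kJ/mol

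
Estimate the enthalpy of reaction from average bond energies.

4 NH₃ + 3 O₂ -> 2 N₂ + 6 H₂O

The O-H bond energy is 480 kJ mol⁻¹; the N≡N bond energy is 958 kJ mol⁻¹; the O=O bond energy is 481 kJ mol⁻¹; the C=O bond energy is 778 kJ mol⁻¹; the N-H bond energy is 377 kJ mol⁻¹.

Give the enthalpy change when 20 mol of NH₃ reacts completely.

Bonds broken (reactants):
  N-H: 12 × 377 = 4524
  O=O: 3 × 481 = 1443
  Σ(broken) = 5967 kJ
Bonds formed (products):
  N≡N: 2 × 958 = 1916
  O-H: 12 × 480 = 5760
  Σ(formed) = 7676 kJ
ΔH = Σ(broken) − Σ(formed) = 5967 − 7676 = −1709 kJ
For 5× the reaction as written: 5 × (−1709) = −8545 kJ

ΔH = −8545 kJ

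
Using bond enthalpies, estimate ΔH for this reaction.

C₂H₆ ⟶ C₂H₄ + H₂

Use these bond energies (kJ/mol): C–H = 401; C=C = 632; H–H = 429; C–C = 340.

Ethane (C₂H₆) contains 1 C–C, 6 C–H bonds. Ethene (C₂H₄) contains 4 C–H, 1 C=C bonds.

Bonds broken (reactants):
  C–C: 1 × 340 = 340
  C–H: 6 × 401 = 2406
  Σ(broken) = 2746 kJ
Bonds formed (products):
  C–H: 4 × 401 = 1604
  C=C: 1 × 632 = 632
  H–H: 1 × 429 = 429
  Σ(formed) = 2665 kJ
ΔH = Σ(broken) − Σ(formed) = 2746 − 2665 = +81 kJ

ΔH ≈ +81 kJ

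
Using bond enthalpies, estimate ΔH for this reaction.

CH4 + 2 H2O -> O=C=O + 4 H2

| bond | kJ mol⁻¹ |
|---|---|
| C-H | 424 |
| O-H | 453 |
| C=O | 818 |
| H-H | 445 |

Bonds broken (reactants):
  C-H: 4 × 424 = 1696
  O-H: 4 × 453 = 1812
  Σ(broken) = 3508 kJ
Bonds formed (products):
  C=O: 2 × 818 = 1636
  H-H: 4 × 445 = 1780
  Σ(formed) = 3416 kJ
ΔH = Σ(broken) − Σ(formed) = 3508 − 3416 = +92 kJ

ΔH ≈ +92 kJ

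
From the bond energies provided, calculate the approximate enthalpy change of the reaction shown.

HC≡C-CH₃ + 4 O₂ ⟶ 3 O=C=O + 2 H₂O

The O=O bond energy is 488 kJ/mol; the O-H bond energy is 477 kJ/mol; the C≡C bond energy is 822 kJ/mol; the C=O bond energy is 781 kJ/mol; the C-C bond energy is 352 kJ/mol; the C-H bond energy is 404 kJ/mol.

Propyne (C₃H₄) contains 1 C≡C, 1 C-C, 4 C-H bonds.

ΔH ≈ −1852 kJ

Bonds broken (reactants):
  C≡C: 1 × 822 = 822
  C-C: 1 × 352 = 352
  C-H: 4 × 404 = 1616
  O=O: 4 × 488 = 1952
  Σ(broken) = 4742 kJ
Bonds formed (products):
  C=O: 6 × 781 = 4686
  O-H: 4 × 477 = 1908
  Σ(formed) = 6594 kJ
ΔH = Σ(broken) − Σ(formed) = 4742 − 6594 = −1852 kJ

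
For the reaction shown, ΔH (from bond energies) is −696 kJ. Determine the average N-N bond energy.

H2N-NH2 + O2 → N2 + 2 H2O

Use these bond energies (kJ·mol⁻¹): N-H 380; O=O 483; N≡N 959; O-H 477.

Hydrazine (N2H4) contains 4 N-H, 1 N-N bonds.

D(N-N) ≈ 168 kJ/mol

Let D be the N-N bond energy.
Σ(broken) = 4×380 + 1×D + 1×483 = 2003 + D
Σ(formed) = 1×959 + 4×477 = 2867
ΔH = Σ(broken) − Σ(formed) = (2003 + D) − (2867) = −864 + D
Setting this equal to −696 kJ gives D = 168 kJ/mol.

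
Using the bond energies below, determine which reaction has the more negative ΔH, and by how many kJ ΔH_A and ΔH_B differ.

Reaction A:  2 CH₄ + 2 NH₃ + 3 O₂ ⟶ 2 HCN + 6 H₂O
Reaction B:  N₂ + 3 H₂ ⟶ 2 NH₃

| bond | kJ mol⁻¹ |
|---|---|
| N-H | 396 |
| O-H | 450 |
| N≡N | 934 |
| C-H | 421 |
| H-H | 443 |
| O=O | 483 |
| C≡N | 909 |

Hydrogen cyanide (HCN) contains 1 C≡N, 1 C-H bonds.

Reaction A:
  Bonds broken (reactants):
    C-H: 8 × 421 = 3368
    N-H: 6 × 396 = 2376
    O=O: 3 × 483 = 1449
    Σ(broken) = 7193 kJ
  Bonds formed (products):
    C≡N: 2 × 909 = 1818
    C-H: 2 × 421 = 842
    O-H: 12 × 450 = 5400
    Σ(formed) = 8060 kJ
  ΔH_A = 7193 − 8060 = −867 kJ
Reaction B:
  Bonds broken (reactants):
    H-H: 3 × 443 = 1329
    N≡N: 1 × 934 = 934
    Σ(broken) = 2263 kJ
  Bonds formed (products):
    N-H: 6 × 396 = 2376
    Σ(formed) = 2376 kJ
  ΔH_B = 2263 − 2376 = −113 kJ
ΔH_A − ΔH_B = −754 kJ, so reaction A has the more negative ΔH; |ΔH_A − ΔH_B| = 754 kJ.

Reaction A, by 754 kJ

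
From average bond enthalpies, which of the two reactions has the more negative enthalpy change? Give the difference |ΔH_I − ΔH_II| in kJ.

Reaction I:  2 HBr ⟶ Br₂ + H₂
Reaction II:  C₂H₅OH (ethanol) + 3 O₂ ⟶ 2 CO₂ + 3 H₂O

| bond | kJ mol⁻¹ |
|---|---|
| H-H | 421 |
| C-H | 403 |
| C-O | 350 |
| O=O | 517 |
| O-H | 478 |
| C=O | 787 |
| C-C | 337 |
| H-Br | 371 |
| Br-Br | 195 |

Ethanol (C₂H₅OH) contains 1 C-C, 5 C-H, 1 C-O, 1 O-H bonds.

Reaction I:
  Bonds broken (reactants):
    H-Br: 2 × 371 = 742
    Σ(broken) = 742 kJ
  Bonds formed (products):
    Br-Br: 1 × 195 = 195
    H-H: 1 × 421 = 421
    Σ(formed) = 616 kJ
  ΔH_I = 742 − 616 = +126 kJ
Reaction II:
  Bonds broken (reactants):
    C-C: 1 × 337 = 337
    C-H: 5 × 403 = 2015
    C-O: 1 × 350 = 350
    O-H: 1 × 478 = 478
    O=O: 3 × 517 = 1551
    Σ(broken) = 4731 kJ
  Bonds formed (products):
    C=O: 4 × 787 = 3148
    O-H: 6 × 478 = 2868
    Σ(formed) = 6016 kJ
  ΔH_II = 4731 − 6016 = −1285 kJ
ΔH_I − ΔH_II = +1411 kJ, so reaction II has the more negative ΔH; |ΔH_I − ΔH_II| = 1411 kJ.

Reaction II, by 1411 kJ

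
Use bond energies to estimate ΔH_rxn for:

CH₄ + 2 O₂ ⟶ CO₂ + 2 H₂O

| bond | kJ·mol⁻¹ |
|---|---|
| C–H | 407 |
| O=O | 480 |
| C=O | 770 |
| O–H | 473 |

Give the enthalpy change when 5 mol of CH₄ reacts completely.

Bonds broken (reactants):
  C–H: 4 × 407 = 1628
  O=O: 2 × 480 = 960
  Σ(broken) = 2588 kJ
Bonds formed (products):
  C=O: 2 × 770 = 1540
  O–H: 4 × 473 = 1892
  Σ(formed) = 3432 kJ
ΔH = Σ(broken) − Σ(formed) = 2588 − 3432 = −844 kJ
For 5× the reaction as written: 5 × (−844) = −4220 kJ

ΔH = −4220 kJ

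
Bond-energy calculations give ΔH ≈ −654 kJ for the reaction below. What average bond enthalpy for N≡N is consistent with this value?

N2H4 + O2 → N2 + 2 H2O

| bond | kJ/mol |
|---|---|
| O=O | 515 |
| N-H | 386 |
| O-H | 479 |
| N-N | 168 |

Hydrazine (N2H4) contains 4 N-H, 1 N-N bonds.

D(N≡N) ≈ 965 kJ/mol

Let D be the N≡N bond energy.
Σ(broken) = 4×386 + 1×168 + 1×515 = 2227
Σ(formed) = 1×D + 4×479 = 1916 + D
ΔH = Σ(broken) − Σ(formed) = (2227) − (1916 + D) = +311 − D
Setting this equal to −654 kJ gives D = 965 kJ/mol.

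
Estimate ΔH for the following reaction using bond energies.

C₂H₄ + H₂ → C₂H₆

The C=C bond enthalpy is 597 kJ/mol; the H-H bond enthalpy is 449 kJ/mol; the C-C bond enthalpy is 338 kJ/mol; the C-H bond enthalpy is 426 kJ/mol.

Bonds broken (reactants):
  C-H: 4 × 426 = 1704
  C=C: 1 × 597 = 597
  H-H: 1 × 449 = 449
  Σ(broken) = 2750 kJ
Bonds formed (products):
  C-C: 1 × 338 = 338
  C-H: 6 × 426 = 2556
  Σ(formed) = 2894 kJ
ΔH = Σ(broken) − Σ(formed) = 2750 − 2894 = −144 kJ

ΔH ≈ −144 kJ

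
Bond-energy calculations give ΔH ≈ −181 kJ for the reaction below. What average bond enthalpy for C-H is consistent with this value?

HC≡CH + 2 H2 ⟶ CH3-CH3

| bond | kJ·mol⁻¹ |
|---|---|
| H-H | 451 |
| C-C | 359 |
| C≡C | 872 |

D(C-H) ≈ 399 kJ/mol

Let D be the C-H bond energy.
Σ(broken) = 1×872 + 2×D + 2×451 = 1774 + 2D
Σ(formed) = 1×359 + 6×D = 359 + 6D
ΔH = Σ(broken) − Σ(formed) = (1774 + 2D) − (359 + 6D) = +1415 − 4D
Setting this equal to −181 kJ gives 4D = 1596, so D = 399 kJ/mol.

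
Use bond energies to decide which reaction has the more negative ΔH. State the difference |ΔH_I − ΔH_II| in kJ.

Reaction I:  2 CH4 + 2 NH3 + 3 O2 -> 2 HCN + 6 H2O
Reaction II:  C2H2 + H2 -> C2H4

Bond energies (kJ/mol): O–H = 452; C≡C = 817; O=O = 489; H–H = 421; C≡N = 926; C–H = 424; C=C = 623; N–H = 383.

Reaction I:
  Bonds broken (reactants):
    C–H: 8 × 424 = 3392
    N–H: 6 × 383 = 2298
    O=O: 3 × 489 = 1467
    Σ(broken) = 7157 kJ
  Bonds formed (products):
    C≡N: 2 × 926 = 1852
    C–H: 2 × 424 = 848
    O–H: 12 × 452 = 5424
    Σ(formed) = 8124 kJ
  ΔH_I = 7157 − 8124 = −967 kJ
Reaction II:
  Bonds broken (reactants):
    C≡C: 1 × 817 = 817
    C–H: 2 × 424 = 848
    H–H: 1 × 421 = 421
    Σ(broken) = 2086 kJ
  Bonds formed (products):
    C–H: 4 × 424 = 1696
    C=C: 1 × 623 = 623
    Σ(formed) = 2319 kJ
  ΔH_II = 2086 − 2319 = −233 kJ
ΔH_I − ΔH_II = −734 kJ, so reaction I has the more negative ΔH; |ΔH_I − ΔH_II| = 734 kJ.

Reaction I, by 734 kJ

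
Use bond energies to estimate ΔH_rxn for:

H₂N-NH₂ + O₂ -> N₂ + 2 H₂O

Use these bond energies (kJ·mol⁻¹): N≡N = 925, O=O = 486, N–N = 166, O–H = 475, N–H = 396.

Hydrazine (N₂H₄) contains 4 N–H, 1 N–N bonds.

Bonds broken (reactants):
  N–H: 4 × 396 = 1584
  N–N: 1 × 166 = 166
  O=O: 1 × 486 = 486
  Σ(broken) = 2236 kJ
Bonds formed (products):
  N≡N: 1 × 925 = 925
  O–H: 4 × 475 = 1900
  Σ(formed) = 2825 kJ
ΔH = Σ(broken) − Σ(formed) = 2236 − 2825 = −589 kJ

ΔH ≈ −589 kJ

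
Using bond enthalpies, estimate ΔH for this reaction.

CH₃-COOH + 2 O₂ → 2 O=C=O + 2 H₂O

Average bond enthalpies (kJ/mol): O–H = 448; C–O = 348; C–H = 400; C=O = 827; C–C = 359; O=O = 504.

Bonds broken (reactants):
  C–C: 1 × 359 = 359
  C–H: 3 × 400 = 1200
  C–O: 1 × 348 = 348
  C=O: 1 × 827 = 827
  O–H: 1 × 448 = 448
  O=O: 2 × 504 = 1008
  Σ(broken) = 4190 kJ
Bonds formed (products):
  C=O: 4 × 827 = 3308
  O–H: 4 × 448 = 1792
  Σ(formed) = 5100 kJ
ΔH = Σ(broken) − Σ(formed) = 4190 − 5100 = −910 kJ

ΔH ≈ −910 kJ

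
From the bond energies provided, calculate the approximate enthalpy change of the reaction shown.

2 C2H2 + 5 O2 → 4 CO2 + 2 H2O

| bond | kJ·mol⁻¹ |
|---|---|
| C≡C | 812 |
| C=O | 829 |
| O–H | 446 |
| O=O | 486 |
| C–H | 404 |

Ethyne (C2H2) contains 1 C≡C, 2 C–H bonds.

Bonds broken (reactants):
  C≡C: 2 × 812 = 1624
  C–H: 4 × 404 = 1616
  O=O: 5 × 486 = 2430
  Σ(broken) = 5670 kJ
Bonds formed (products):
  C=O: 8 × 829 = 6632
  O–H: 4 × 446 = 1784
  Σ(formed) = 8416 kJ
ΔH = Σ(broken) − Σ(formed) = 5670 − 8416 = −2746 kJ

ΔH ≈ −2746 kJ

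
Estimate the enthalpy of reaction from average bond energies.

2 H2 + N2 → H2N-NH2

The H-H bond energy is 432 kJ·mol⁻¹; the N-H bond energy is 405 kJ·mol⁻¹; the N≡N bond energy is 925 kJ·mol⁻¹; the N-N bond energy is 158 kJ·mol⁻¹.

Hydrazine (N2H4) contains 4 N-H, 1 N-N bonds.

ΔH ≈ +11 kJ

Bonds broken (reactants):
  H-H: 2 × 432 = 864
  N≡N: 1 × 925 = 925
  Σ(broken) = 1789 kJ
Bonds formed (products):
  N-H: 4 × 405 = 1620
  N-N: 1 × 158 = 158
  Σ(formed) = 1778 kJ
ΔH = Σ(broken) − Σ(formed) = 1789 − 1778 = +11 kJ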